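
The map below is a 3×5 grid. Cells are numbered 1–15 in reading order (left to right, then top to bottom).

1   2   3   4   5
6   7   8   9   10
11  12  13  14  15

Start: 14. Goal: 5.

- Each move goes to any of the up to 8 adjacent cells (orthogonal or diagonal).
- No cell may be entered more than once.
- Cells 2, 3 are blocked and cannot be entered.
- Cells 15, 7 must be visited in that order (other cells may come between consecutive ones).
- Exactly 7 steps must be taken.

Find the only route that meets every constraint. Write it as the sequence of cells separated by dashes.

The waypoints must appear in the order 15, 7, with no cell reused.
Route from 14: right to 15, up-left to 9, down-left to 13, up-left to 7, right to 8, up-right to 4, right to 5 — 7 moves in all.
Check: order respected (15 at step 1, 7 at step 4); 7 moves as required.

14 - 15 - 9 - 13 - 7 - 8 - 4 - 5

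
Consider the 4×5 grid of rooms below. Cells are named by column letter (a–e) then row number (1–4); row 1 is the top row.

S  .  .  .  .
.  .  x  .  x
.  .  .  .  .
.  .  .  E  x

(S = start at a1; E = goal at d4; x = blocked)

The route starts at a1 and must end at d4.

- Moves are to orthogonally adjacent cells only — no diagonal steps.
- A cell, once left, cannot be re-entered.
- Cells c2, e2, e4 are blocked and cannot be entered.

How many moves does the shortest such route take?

6

The Manhattan distance from a1 to d4 is |1−4| + |1−4| = 6, so at least 6 moves are needed.
A route of 6 moves achieves this: a1 → a2 → a3 → a4 → b4 → c4 → d4.
Since 6 matches the lower bound, it is optimal.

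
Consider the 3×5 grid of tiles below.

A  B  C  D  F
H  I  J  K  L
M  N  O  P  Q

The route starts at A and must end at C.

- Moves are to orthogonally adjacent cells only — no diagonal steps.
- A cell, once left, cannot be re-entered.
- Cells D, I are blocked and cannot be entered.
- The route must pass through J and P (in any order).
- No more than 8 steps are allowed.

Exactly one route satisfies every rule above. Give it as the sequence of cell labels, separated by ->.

Any route must reach J and P and still end at C within 8 moves, so the order of the required stops is forced.
Route from A: 2× down (reaching M), 3× right (reaching P), up to K, left to J, up to C — 8 moves in all.
Check: all required cells visited; 8 ≤ 8 moves.

A -> H -> M -> N -> O -> P -> K -> J -> C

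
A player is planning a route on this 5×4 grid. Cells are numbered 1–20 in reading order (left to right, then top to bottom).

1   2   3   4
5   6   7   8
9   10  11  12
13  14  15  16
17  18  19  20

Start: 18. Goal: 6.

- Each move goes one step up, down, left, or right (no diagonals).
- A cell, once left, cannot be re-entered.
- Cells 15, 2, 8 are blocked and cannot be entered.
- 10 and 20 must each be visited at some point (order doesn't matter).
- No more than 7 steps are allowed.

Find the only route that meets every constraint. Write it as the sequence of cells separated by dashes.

The budget equals the shortest possible length, so every move has to be on a shortest route through the required cells.
Route from 18: 2× right (reaching 20), 2× up (reaching 12), 2× left (reaching 10), up to 6 — 7 moves in all.
Check: all required cells visited; 7 ≤ 7 moves.

18 - 19 - 20 - 16 - 12 - 11 - 10 - 6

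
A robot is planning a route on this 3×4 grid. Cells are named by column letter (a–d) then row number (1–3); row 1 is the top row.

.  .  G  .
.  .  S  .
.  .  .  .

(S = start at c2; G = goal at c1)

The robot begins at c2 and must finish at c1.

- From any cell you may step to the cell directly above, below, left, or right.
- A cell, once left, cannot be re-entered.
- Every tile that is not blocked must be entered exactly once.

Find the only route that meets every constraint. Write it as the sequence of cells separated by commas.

c2, b2, b1, a1, a2, a3, b3, c3, d3, d2, d1, c1

Need to visit all 12 open cells exactly once, starting at c2 and ending at c1.
Cell d1 has only two open neighbours (d2 and c1), so the path must pass straight through it: one of those is the cell it's entered from and the other is where it exits.
Route from c2: left 1 to b2, up 1 to b1, left 1 to a1, down 2 to a3, right 3 to d3, up 2 to d1, left 1 to c1 — 11 moves in all.
Check: all 12 open cells covered.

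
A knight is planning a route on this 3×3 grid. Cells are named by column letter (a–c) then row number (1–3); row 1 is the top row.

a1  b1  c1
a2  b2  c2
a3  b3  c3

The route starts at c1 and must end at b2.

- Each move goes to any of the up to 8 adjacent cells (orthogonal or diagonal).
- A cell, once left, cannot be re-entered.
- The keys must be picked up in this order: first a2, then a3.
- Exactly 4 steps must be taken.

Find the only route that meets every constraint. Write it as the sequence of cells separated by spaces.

The waypoints must appear in the order a2, a3, with no cell reused.
Route from c1: left to b1, down-left to a2, down to a3, up-right to b2 — 4 moves in all.
Check: order respected (a2 at step 2, a3 at step 3); 4 moves as required.

c1 b1 a2 a3 b2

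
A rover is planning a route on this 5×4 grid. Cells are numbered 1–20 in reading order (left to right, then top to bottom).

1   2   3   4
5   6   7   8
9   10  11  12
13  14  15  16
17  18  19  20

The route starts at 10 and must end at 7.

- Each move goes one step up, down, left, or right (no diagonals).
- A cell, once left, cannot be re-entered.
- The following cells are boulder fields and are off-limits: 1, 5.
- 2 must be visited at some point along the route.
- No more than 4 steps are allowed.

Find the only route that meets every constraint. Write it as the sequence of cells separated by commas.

10, 6, 2, 3, 7

The 4-move cap with required stops at 2 leaves no slack for detours.
Route from 10: up 2 to 2, right 1 to 3, down 1 to 7 — 4 moves in all.
Check: all required cells visited; 4 ≤ 4 moves.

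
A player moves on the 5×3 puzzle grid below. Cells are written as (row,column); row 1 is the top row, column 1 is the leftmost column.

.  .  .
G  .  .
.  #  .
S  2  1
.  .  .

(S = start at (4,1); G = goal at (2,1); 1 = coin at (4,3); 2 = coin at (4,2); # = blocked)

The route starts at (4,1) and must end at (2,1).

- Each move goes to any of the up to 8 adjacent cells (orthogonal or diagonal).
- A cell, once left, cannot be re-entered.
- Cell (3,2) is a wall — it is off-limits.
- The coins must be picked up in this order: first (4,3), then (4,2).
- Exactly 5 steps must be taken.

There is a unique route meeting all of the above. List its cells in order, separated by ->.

The waypoints must appear in the order (4,3), (4,2), with no cell reused.
Route from (4,1): down-right 1 to (5,2), up-right 1 to (4,3), left 1 to (4,2), up-left 1 to (3,1), up 1 to (2,1) — 5 moves in all.
Check: order respected (1 at step 2, 2 at step 3); 5 moves as required.

(4,1) -> (5,2) -> (4,3) -> (4,2) -> (3,1) -> (2,1)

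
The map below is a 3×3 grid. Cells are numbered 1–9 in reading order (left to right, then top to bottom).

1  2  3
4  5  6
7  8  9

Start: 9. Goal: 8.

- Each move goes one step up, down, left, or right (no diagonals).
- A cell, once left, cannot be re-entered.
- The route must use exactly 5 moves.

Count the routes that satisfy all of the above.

2

Need simple routes of exactly 5 moves from 9 to 8 (Manhattan distance 1, so 2 moves are spent on a detour and 2 undoing it).
Enumerating: 9 6 3 2 5 8 | 9 6 5 4 7 8.
That gives 2 routes.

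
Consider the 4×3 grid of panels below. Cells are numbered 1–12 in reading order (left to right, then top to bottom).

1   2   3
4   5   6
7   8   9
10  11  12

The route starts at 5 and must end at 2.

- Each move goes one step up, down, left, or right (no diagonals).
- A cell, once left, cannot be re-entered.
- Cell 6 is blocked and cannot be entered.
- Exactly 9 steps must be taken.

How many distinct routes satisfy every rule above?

1

Need simple routes of exactly 9 moves from 5 to 2 (Manhattan distance 1, so 4 moves are spent on a detour and 4 undoing it).
Enumerating: 5 8 9 12 11 10 7 4 1 2.
That gives 1 route.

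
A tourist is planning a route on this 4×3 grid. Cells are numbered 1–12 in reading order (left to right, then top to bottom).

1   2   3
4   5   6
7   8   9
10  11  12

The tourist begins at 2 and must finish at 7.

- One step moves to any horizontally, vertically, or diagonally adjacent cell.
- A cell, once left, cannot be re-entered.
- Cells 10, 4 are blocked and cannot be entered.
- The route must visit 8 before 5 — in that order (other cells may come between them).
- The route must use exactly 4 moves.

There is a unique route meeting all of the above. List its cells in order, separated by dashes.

2 - 6 - 8 - 5 - 7

The waypoints must appear in the order 8, 5, with no cell reused.
Route from 2: down-right to 6, down-left to 8, up to 5, down-left to 7 — 4 moves in all.
Check: order respected (8 at step 2, 5 at step 3); 4 moves as required.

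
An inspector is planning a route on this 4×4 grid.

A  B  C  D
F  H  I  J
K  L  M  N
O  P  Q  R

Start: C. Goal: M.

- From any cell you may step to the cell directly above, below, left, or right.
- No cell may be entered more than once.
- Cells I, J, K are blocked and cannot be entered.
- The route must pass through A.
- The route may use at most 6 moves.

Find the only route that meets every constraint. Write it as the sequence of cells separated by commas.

C, B, A, F, H, L, M

The budget equals the shortest possible length, so every move has to be on a shortest route through the required cells.
Route from C: 2× left (reaching A), down to F, right to H, down to L, right to M — 6 moves in all.
Check: all required cells visited; 6 ≤ 6 moves.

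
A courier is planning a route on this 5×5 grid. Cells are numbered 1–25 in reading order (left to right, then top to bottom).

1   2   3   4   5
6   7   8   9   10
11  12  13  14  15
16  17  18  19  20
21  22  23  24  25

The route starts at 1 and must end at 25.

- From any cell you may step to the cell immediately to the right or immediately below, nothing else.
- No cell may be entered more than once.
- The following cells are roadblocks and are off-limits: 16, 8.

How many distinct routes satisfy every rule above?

A right/down-only route from 1 to 25 makes exactly 4 down-moves and 4 right-moves in some order.
With no other constraints that would be C(8,4) = 70 routes.
Subtract routes through each blocked cell (inclusion–exclusion for overlaps): − through 8: 30 − through 16: 5 → 35.
That gives 35 routes.

35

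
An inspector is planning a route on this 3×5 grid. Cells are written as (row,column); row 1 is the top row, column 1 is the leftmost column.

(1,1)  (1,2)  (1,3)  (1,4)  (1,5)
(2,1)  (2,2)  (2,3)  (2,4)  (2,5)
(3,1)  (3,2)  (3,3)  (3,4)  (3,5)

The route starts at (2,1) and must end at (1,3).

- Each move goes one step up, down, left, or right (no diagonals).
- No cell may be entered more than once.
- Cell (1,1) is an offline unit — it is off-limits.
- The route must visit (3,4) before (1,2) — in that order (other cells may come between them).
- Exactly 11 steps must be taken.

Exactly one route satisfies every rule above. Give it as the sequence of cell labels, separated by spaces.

The waypoints must appear in the order (3,4), (1,2), with no cell reused.
Route from (2,1): down to (3,1), 4× right (reaching (3,5)), up to (2,5), 3× left (reaching (2,2)), up to (1,2), right to (1,3) — 11 moves in all.
Check: order respected ((3,4) at step 4, (1,2) at step 10); 11 moves as required.

(2,1) (3,1) (3,2) (3,3) (3,4) (3,5) (2,5) (2,4) (2,3) (2,2) (1,2) (1,3)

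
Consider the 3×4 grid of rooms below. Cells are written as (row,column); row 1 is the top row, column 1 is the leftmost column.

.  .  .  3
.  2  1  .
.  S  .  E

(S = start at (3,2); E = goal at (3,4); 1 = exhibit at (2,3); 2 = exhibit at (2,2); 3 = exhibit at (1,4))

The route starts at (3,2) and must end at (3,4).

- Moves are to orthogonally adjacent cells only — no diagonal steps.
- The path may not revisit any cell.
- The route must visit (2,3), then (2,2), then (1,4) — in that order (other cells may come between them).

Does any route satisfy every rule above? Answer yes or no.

One route that works: (3,2) → (3,3) → (2,3) → (2,2) → (1,2) → (1,3) → (1,4) → (2,4) → (3,4).

yes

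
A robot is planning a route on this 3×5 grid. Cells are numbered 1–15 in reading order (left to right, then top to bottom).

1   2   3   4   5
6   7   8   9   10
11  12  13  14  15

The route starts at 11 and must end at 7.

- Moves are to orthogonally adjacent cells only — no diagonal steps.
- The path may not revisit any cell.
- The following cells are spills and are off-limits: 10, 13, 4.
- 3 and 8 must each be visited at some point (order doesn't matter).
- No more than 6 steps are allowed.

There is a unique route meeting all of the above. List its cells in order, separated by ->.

The 6-move cap with required stops at 3, 8 leaves no slack for detours.
Route from 11: 2× up (reaching 1), 2× right (reaching 3), down to 8, left to 7 — 6 moves in all.
Check: all required cells visited; 6 ≤ 6 moves.

11 -> 6 -> 1 -> 2 -> 3 -> 8 -> 7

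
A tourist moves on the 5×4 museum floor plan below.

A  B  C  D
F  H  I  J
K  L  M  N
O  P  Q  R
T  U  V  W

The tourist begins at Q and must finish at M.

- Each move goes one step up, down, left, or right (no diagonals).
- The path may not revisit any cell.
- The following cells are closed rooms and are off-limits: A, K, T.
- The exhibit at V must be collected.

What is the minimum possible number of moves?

5

Any route passes through V somewhere between Q and M. Summing Manhattan distances along the two legs (Q → V → M) gives a lower bound of 1 + 2 = 3 moves.
The shortest route satisfying every rule uses 5 moves: Q → V → U → P → L → M.
The bound of 3 isn't tight here; checking systematically, no route of length 3 through 4 satisfies every constraint, so 5 is the minimum.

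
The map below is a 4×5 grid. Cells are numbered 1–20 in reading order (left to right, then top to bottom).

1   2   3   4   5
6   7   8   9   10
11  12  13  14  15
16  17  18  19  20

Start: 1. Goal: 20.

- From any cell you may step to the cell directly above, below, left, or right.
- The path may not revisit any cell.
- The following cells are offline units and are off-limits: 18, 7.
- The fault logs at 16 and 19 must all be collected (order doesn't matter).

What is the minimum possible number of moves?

9

Any route passes through 16 and 19 in some order between 1 and 20. Summing Manhattan distances along each leg and taking the cheapest ordering (1 → 16 → 19 → 20) gives a lower bound of 3 + 3 + 1 = 7 moves.
That bound ignores the blocked cells. Measuring each leg by the fewest moves that actually steer around them (1→16: 3; 16→19: 5; 19→20: 1) raises the lower bound to 9.
A route of 9 moves exists: 1 → 6 → 11 → 16 → 17 → 12 → 13 → 14 → 19 → 20.
Since 9 matches that lower bound, it is optimal.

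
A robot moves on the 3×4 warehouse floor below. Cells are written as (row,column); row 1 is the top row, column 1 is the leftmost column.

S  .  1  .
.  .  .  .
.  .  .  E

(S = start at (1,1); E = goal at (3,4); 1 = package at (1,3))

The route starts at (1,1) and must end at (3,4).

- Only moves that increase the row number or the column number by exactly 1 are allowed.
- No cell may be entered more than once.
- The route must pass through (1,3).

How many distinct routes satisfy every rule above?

3

A right/down-only route from (1,1) to (3,4) makes exactly 2 down-moves and 3 right-moves in some order.
With no other constraints that would be C(5,2) = 10 routes.
Split at (1,3) and multiply the segment counts: (1,1)→(1,3): 1; (1,3)→(3,4): 3; product = 3.
That gives 3 routes.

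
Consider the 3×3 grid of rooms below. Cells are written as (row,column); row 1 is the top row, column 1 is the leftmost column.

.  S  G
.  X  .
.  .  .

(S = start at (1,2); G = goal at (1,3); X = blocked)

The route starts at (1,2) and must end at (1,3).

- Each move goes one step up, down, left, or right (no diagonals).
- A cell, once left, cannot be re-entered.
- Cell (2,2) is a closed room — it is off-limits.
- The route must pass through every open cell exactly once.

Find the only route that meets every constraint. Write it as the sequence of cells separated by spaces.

Need to visit all 8 open cells exactly once, starting at (1,2) and ending at (1,3).
Cell (2,1) has only two open neighbours ((1,1) and (3,1)), so the path must pass straight through it: one of those is the cell it's entered from and the other is where it exits.
Route from (1,2): left to (1,1), 2× down (reaching (3,1)), 2× right (reaching (3,3)), 2× up (reaching (1,3)) — 7 moves in all.
Check: all 8 open cells covered.

(1,2) (1,1) (2,1) (3,1) (3,2) (3,3) (2,3) (1,3)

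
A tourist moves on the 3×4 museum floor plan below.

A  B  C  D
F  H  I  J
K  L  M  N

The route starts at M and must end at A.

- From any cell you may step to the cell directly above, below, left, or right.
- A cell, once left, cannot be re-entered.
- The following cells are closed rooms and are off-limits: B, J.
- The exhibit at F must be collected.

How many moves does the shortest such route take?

4

Any route passes through F somewhere between M and A. Summing Manhattan distances along the two legs (M → F → A) gives a lower bound of 3 + 1 = 4 moves.
A route of 4 moves achieves this: M → I → H → F → A.
Since 4 matches the lower bound, it is optimal.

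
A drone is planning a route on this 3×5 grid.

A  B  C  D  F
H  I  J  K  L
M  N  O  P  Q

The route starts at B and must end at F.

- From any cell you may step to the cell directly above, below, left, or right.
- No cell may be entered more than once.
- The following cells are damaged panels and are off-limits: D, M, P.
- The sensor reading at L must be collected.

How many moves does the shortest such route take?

5

Any route passes through L somewhere between B and F. Summing Manhattan distances along the two legs (B → L → F) gives a lower bound of 4 + 1 = 5 moves.
A route of 5 moves achieves this: B → I → J → K → L → F.
Since 5 matches the lower bound, it is optimal.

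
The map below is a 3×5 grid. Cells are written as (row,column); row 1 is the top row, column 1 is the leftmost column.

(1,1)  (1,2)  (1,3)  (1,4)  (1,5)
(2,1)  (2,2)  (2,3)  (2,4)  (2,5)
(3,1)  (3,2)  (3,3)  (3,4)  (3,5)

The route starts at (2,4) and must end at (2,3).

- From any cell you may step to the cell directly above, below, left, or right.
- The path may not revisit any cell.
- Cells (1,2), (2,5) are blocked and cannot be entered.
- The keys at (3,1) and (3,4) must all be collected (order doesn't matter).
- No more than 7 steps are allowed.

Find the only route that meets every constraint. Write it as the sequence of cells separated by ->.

Any route must reach (3,1) and (3,4) and still end at (2,3) within 7 moves, so the order of the required stops is forced.
Route from (2,4): down 1 to (3,4), left 3 to (3,1), up 1 to (2,1), right 2 to (2,3) — 7 moves in all.
Check: all required cells visited; 7 ≤ 7 moves.

(2,4) -> (3,4) -> (3,3) -> (3,2) -> (3,1) -> (2,1) -> (2,2) -> (2,3)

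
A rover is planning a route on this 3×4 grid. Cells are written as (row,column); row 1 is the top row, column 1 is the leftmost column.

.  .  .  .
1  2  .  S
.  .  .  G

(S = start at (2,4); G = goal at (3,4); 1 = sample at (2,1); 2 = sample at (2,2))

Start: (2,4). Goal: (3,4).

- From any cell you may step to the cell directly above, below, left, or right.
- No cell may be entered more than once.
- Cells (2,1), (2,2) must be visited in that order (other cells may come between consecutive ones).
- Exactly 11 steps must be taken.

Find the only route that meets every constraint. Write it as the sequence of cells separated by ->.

The waypoints must appear in the order (2,1), (2,2), with no cell reused.
Route from (2,4): up to (1,4), 3× left (reaching (1,1)), 2× down (reaching (3,1)), right to (3,2), up to (2,2), right to (2,3), down to (3,3), right to (3,4) — 11 moves in all.
Check: order respected (1 at step 5, 2 at step 8); 11 moves as required.

(2,4) -> (1,4) -> (1,3) -> (1,2) -> (1,1) -> (2,1) -> (3,1) -> (3,2) -> (2,2) -> (2,3) -> (3,3) -> (3,4)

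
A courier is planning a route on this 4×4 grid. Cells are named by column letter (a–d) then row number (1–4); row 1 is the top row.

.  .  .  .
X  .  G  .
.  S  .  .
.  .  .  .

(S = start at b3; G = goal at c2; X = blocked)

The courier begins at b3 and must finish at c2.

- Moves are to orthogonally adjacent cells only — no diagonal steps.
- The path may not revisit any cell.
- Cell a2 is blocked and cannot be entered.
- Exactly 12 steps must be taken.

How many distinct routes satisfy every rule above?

2

Need simple routes of exactly 12 moves from b3 to c2 (Manhattan distance 2, so 5 moves are spent on a detour and 5 undoing it).
Enumerating: b3 a3 a4 b4 c4 c3 d3 d2 d1 c1 b1 b2 c2 | b3 a3 a4 b4 c4 d4 d3 d2 d1 c1 b1 b2 c2.
That gives 2 routes.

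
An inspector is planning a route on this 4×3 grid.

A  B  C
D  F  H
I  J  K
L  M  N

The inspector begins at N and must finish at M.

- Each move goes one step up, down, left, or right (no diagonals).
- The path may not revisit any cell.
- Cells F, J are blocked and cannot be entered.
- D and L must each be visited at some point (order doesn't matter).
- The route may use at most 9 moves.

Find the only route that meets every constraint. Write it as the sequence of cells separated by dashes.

Any route must reach D and L and still end at M within 9 moves, so the order of the required stops is forced.
Route from N: up 3 to C, left 2 to A, down 3 to L, right 1 to M — 9 moves in all.
Check: all required cells visited; 9 ≤ 9 moves.

N - K - H - C - B - A - D - I - L - M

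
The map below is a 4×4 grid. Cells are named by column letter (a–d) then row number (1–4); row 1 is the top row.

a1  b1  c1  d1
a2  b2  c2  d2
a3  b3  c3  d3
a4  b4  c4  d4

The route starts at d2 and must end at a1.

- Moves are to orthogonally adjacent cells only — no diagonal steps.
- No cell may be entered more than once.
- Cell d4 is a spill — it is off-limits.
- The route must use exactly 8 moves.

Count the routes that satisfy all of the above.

22

Need simple routes of exactly 8 moves from d2 to a1 (Manhattan distance 4, so 2 moves are spent on a detour and 2 undoing it).
Branch systematically from the start, pruning whenever the remaining move budget drops below the Manhattan distance to a1 or differs from it in parity. Grouping the completions by first move — via d1: 5; via d3: 9; via c2: 8 — and summing: 5 + 9 + 8 = 22.
That gives 22 routes.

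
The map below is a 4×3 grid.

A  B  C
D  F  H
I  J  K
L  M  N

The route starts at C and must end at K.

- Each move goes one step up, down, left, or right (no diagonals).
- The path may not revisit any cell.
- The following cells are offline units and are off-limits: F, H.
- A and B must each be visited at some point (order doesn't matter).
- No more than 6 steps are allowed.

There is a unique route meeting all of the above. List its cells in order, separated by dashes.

Any route must reach A and B and still end at K within 6 moves, so the order of the required stops is forced.
Route from C: 2× left (reaching A), 2× down (reaching I), 2× right (reaching K) — 6 moves in all.
Check: all required cells visited; 6 ≤ 6 moves.

C - B - A - D - I - J - K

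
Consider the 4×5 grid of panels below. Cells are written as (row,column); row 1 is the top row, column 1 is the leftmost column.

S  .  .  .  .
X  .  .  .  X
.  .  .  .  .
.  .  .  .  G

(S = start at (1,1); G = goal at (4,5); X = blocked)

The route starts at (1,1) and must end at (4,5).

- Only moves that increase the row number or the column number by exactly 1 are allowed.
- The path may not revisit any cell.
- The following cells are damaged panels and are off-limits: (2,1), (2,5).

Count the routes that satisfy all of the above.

A right/down-only route from (1,1) to (4,5) makes exactly 3 down-moves and 4 right-moves in some order.
With no other constraints that would be C(7,3) = 35 routes.
Subtract routes through each blocked cell (inclusion–exclusion for overlaps): − through (2,1): 15 − through (2,5): 5 + through (2,1)&(2,5): 1 → 16.
That gives 16 routes.

16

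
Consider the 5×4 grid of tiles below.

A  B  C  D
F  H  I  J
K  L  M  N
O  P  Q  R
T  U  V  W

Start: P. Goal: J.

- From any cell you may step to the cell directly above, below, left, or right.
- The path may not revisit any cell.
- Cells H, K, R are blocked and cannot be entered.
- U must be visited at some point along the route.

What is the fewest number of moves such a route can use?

Any route passes through U somewhere between P and J. Summing Manhattan distances along the two legs (P → U → J) gives a lower bound of 1 + 5 = 6 moves.
A route of 6 moves achieves this: P → U → V → Q → M → I → J.
Since 6 matches the lower bound, it is optimal.

6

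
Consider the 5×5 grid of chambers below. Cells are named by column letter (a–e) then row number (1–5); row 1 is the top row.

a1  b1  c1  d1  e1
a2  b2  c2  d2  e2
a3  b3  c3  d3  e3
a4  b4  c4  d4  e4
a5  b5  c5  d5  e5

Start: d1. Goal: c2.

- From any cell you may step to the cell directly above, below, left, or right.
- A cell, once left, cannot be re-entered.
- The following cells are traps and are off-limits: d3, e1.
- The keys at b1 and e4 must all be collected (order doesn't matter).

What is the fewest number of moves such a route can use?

12

Any route passes through b1 and e4 in some order between d1 and c2. Summing Manhattan distances along each leg and taking the cheapest ordering (d1 → b1 → e4 → c2) gives a lower bound of 2 + 6 + 4 = 12 moves.
A route of 12 moves achieves this: d1 → d2 → e2 → e3 → e4 → d4 → c4 → c3 → b3 → b2 → b1 → c1 → c2.
Since 12 matches the lower bound, it is optimal.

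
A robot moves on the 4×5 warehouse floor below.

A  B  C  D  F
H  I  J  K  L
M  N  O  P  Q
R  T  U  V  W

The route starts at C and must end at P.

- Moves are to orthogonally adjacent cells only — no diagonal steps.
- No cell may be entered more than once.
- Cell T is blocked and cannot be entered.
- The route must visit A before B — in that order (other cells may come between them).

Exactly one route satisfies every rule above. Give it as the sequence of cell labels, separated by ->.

The waypoints must appear in the order A, B, with no cell reused.
Route from C: right 2 to F, down 3 to W, left 2 to U, up 1 to O, left 2 to M, up 2 to A, right 1 to B, down 1 to I, right 2 to K, down 1 to P — 17 moves in all.
Check: order respected (A at step 12, B at step 13).

C -> D -> F -> L -> Q -> W -> V -> U -> O -> N -> M -> H -> A -> B -> I -> J -> K -> P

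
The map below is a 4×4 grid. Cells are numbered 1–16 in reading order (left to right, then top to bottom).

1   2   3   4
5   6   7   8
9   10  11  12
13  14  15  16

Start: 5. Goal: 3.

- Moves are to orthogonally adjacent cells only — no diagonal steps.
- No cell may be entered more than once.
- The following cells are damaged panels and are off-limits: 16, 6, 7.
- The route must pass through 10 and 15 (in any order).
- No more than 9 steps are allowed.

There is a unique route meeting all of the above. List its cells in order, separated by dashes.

The 9-move cap with required stops at 10, 15 leaves no slack for detours.
Route from 5: down to 9, right to 10, down to 14, right to 15, up to 11, right to 12, 2× up (reaching 4), left to 3 — 9 moves in all.
Check: all required cells visited; 9 ≤ 9 moves.

5 - 9 - 10 - 14 - 15 - 11 - 12 - 8 - 4 - 3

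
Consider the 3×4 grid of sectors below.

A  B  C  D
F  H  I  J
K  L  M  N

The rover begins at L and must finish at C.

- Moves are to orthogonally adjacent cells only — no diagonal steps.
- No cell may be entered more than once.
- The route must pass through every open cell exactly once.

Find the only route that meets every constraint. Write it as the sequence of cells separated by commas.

L, K, F, A, B, H, I, M, N, J, D, C

Need to visit all 12 open cells exactly once, starting at L and ending at C.
Route from L: left to K, 2× up (reaching A), right to B, down to H, right to I, down to M, right to N, 2× up (reaching D), left to C — 11 moves in all.
Check: all 12 open cells covered.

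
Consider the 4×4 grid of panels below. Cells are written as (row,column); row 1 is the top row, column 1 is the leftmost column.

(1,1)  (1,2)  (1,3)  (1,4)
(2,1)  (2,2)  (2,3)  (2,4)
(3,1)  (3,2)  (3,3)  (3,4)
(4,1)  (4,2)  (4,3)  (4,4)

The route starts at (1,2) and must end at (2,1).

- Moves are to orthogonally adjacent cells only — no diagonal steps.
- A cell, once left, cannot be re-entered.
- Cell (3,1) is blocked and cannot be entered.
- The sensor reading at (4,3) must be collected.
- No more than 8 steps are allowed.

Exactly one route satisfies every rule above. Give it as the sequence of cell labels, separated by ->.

The budget equals the shortest possible length, so every move has to be on a shortest route through the required cells.
Route from (1,2): right to (1,3), 3× down (reaching (4,3)), left to (4,2), 2× up (reaching (2,2)), left to (2,1) — 8 moves in all.
Check: all required cells visited; 8 ≤ 8 moves.

(1,2) -> (1,3) -> (2,3) -> (3,3) -> (4,3) -> (4,2) -> (3,2) -> (2,2) -> (2,1)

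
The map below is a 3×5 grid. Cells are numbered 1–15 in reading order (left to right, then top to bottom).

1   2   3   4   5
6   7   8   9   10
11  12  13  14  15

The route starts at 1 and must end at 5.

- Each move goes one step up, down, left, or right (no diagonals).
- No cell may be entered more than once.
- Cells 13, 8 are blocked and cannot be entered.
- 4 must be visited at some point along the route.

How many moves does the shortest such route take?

Any route passes through 4 somewhere between 1 and 5. Summing Manhattan distances along the two legs (1 → 4 → 5) gives a lower bound of 3 + 1 = 4 moves.
A route of 4 moves achieves this: 1 → 2 → 3 → 4 → 5.
Since 4 matches the lower bound, it is optimal.

4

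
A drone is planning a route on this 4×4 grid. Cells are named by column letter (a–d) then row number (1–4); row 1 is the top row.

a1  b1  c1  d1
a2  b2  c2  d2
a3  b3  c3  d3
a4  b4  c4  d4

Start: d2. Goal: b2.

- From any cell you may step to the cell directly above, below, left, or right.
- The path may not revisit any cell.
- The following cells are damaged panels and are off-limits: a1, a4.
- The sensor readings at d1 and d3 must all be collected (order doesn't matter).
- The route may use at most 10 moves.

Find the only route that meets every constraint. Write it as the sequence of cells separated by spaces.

d2 d1 c1 c2 c3 d3 d4 c4 b4 b3 b2

The 10-move cap with required stops at d1, d3 leaves no slack for detours.
Route from d2: up to d1, left to c1, 2× down (reaching c3), right to d3, down to d4, 2× left (reaching b4), 2× up (reaching b2) — 10 moves in all.
Check: all required cells visited; 10 ≤ 10 moves.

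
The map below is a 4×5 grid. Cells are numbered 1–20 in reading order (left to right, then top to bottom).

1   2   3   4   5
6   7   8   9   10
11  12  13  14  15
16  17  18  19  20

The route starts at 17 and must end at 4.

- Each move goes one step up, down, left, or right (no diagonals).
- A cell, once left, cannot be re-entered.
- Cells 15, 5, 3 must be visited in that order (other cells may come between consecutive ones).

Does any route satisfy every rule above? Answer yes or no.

no

Ignoring the required order, 81 revisit-free routes from 17 to 4 pass through all of 15, 5, and 3; the waypoint orders that occur are 3 → 15 → 5 (77); 15 → 3 → 5 (4) — never 15 → 5 → 3.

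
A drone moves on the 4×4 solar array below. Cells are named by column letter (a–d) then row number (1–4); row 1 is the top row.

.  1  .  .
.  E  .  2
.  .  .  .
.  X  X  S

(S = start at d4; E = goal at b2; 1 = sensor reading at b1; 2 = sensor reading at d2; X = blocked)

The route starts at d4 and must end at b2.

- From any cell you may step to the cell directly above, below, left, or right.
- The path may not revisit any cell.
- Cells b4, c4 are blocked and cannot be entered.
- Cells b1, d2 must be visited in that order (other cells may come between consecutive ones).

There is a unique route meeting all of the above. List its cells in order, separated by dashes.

The waypoints must appear in the order b1, d2, with no cell reused.
Route from d4: up to d3, 3× left (reaching a3), 2× up (reaching a1), 3× right (reaching d1), down to d2, 2× left (reaching b2) — 12 moves in all.
Check: order respected (1 at step 7, 2 at step 10).

d4 - d3 - c3 - b3 - a3 - a2 - a1 - b1 - c1 - d1 - d2 - c2 - b2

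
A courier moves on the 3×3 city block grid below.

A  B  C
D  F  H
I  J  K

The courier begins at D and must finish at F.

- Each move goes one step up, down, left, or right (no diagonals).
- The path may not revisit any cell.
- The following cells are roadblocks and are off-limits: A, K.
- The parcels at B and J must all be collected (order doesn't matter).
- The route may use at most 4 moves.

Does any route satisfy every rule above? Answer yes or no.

Every way from D to B runs through F — but F is where the route must end, so it would be entered once on the way to B and again at the finish.

no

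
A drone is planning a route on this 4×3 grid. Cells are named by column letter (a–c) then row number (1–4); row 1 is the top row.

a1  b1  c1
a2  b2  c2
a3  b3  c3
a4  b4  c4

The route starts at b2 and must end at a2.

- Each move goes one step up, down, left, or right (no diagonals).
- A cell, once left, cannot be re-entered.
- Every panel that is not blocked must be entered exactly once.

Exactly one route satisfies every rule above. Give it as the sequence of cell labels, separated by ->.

Need to visit all 12 open cells exactly once, starting at b2 and ending at a2.
Route from b2: down to b3, left to a3, down to a4, 2× right (reaching c4), 3× up (reaching c1), 2× left (reaching a1), down to a2 — 11 moves in all.
Check: all 12 open cells covered.

b2 -> b3 -> a3 -> a4 -> b4 -> c4 -> c3 -> c2 -> c1 -> b1 -> a1 -> a2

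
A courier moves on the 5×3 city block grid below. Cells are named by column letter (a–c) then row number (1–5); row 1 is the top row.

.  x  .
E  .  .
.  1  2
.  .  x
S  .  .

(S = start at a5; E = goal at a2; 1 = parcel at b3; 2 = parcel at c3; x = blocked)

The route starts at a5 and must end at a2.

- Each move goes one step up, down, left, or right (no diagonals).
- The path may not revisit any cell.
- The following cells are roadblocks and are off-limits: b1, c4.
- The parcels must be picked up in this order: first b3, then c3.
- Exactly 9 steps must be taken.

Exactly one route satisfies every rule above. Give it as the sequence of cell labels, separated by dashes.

a5 - b5 - b4 - a4 - a3 - b3 - c3 - c2 - b2 - a2

The waypoints must appear in the order b3, c3, with no cell reused.
Route from a5: right to b5, up to b4, left to a4, up to a3, 2× right (reaching c3), up to c2, 2× left (reaching a2) — 9 moves in all.
Check: order respected (1 at step 5, 2 at step 6); 9 moves as required.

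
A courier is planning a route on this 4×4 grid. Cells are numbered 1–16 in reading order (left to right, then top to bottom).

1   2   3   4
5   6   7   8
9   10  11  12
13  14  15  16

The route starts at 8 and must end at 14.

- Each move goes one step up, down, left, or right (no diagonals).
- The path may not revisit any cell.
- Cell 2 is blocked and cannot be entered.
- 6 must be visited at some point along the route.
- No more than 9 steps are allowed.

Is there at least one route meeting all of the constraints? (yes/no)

One route that works: 8 → 7 → 6 → 10 → 14.

yes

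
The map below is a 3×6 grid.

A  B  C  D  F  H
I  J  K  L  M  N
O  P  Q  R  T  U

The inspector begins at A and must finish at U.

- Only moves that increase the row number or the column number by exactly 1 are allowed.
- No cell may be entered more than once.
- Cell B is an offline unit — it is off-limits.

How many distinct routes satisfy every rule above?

A right/down-only route from A to U makes exactly 2 down-moves and 5 right-moves in some order.
With no other constraints that would be C(7,2) = 21 routes.
Subtract routes through each blocked cell (inclusion–exclusion for overlaps): − through B: 15 → 6.
That gives 6 routes.

6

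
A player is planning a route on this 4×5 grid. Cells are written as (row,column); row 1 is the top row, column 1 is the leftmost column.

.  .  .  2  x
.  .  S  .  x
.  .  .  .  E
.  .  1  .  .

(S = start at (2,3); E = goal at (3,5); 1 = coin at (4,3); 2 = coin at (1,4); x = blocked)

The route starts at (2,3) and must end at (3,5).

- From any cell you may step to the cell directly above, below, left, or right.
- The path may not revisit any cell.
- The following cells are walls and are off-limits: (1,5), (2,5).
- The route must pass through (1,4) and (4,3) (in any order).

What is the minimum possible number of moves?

Any route passes through (1,4) and (4,3) in some order between (2,3) and (3,5). Summing Manhattan distances along each leg and taking the cheapest ordering ((2,3) → (4,3) → (1,4) → (3,5)) gives a lower bound of 2 + 4 + 3 = 9 moves.
A route of 9 moves achieves this: (2,3) → (1,3) → (1,4) → (2,4) → (3,4) → (3,3) → (4,3) → (4,4) → (4,5) → (3,5).
Since 9 matches the lower bound, it is optimal.

9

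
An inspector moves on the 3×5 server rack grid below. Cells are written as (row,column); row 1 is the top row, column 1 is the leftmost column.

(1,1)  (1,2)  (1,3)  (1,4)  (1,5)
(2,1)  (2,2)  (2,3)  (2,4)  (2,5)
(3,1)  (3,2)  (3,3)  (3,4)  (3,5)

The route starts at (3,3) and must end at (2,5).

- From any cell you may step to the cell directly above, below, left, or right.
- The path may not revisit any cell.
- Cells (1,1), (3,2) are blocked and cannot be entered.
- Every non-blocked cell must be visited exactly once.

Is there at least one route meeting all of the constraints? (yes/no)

Cell (3,1) has only one open neighbour but is neither the start nor the goal, so a Hamiltonian route would have to both enter and leave it through the same neighbour — impossible without revisiting.

no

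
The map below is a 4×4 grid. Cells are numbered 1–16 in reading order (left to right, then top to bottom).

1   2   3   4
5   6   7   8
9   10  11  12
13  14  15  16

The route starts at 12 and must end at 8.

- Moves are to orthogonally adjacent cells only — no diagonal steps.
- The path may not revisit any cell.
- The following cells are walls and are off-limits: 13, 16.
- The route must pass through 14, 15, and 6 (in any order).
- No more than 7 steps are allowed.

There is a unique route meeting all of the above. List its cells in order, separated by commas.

12, 11, 15, 14, 10, 6, 7, 8

The budget equals the shortest possible length, so every move has to be on a shortest route through the required cells.
Route from 12: left to 11, down to 15, left to 14, 2× up (reaching 6), 2× right (reaching 8) — 7 moves in all.
Check: all required cells visited; 7 ≤ 7 moves.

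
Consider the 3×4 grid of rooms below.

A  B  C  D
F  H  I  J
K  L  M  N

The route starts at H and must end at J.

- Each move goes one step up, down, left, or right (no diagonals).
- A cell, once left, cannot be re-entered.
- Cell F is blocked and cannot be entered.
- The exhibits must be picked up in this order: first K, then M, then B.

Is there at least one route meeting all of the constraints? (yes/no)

K must be visited but has only one open neighbour (L), and it is neither the start nor the goal — the route would have to enter and leave through L, re-entering it.

no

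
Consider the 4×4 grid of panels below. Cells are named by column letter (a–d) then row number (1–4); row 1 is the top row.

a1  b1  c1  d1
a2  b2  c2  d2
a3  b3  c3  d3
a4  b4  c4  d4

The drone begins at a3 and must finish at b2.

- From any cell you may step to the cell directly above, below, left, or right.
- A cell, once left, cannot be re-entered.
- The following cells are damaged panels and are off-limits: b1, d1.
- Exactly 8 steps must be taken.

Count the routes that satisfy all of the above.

Need simple routes of exactly 8 moves from a3 to b2 (Manhattan distance 2, so 3 moves are spent on a detour and 3 undoing it).
Branch systematically from the start, pruning whenever the remaining move budget drops below the Manhattan distance to b2 or differs from it in parity. Grouping the completions by first move — via a4: 5; via b3: 4 (no valid completion starts via a2) — and summing: 5 + 4 = 9.
That gives 9 routes.

9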